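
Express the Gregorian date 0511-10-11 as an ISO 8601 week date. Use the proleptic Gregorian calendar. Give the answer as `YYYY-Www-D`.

0511-W41-7

The weekday is Sunday (ISO weekday 7).
That Sunday belongs to ISO week 41 of ISO year 511.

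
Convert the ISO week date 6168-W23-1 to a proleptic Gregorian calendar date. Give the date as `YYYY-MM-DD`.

6168-06-06

ISO week 1 of 6168 is the week containing the first Thursday of 6168.
Week 23, day 1 (Monday) lands on 6168-06-06.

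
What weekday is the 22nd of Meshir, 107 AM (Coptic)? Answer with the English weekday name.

In the proleptic Gregorian calendar this is 17 February 391 (JDN 1863917).
1863917 ≡ 6 (mod 7); counting from Monday = 0 gives Sunday.

Sunday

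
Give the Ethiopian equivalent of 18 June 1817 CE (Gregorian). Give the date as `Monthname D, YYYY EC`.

Sene 12, 1809 EC

Julian Day Number of the source date = 2384874.
Converting JDN 2384874 to the Ethiopian calendar gives 12 Sene 1809 EC.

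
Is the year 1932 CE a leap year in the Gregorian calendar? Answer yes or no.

1932 is divisible by 4 and not by 100, so it is a leap year.

yes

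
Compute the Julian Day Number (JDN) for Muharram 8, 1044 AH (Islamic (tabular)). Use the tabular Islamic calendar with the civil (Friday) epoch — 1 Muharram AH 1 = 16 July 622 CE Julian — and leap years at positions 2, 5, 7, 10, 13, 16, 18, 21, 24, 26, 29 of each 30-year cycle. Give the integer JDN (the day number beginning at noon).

2318051

Equivalently 4 July 1634 (Gregorian).
JDN 2400001 is 17 November 1858 CE (Gregorian), MJD 0; the target day is −81950 days from there, so JDN = 2318051.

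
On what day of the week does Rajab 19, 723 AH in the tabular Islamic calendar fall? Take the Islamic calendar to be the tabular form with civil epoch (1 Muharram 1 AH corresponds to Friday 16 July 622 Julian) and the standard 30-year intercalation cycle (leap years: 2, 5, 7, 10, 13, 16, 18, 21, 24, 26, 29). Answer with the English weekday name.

This is JDN 2204488 (1 August 1323 Gregorian).
2204488 ≡ 6 (mod 7); counting from Monday = 0 gives Sunday.

Sunday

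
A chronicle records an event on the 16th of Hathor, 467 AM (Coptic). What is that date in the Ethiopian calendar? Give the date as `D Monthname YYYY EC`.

16 Hidar 743 EC

Julian Day Number of the source date = 1995311.
Converting JDN 1995311 to the Ethiopian calendar gives 16 Hidar 743 EC.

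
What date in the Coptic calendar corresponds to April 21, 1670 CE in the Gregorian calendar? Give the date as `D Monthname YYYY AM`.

16 Parmouti 1386 AM

Julian Day Number of the source date = 2331126.
Converting JDN 2331126 to the Coptic calendar gives 16 Parmouti 1386 AM.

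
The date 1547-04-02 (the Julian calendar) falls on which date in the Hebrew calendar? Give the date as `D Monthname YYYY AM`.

12 Nisan 5307 AM

Julian Day Number of the source date = 2286191.
Converting JDN 2286191 to the Hebrew calendar gives 12 Nisan 5307 AM.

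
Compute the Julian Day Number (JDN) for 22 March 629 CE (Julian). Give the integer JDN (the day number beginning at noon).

In the proleptic Gregorian calendar the same day is 25 March 629.
JDN 2299161 is 15 October 1582 CE (Gregorian); the target day is −348280 days from there, so JDN = 1950881.

1950881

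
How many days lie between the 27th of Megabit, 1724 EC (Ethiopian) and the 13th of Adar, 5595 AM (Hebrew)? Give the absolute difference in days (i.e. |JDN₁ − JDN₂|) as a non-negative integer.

JDN of the first date = 2353753.
JDN of the second date = 2391352.
|2391352 − 2353753| = 37599.

37599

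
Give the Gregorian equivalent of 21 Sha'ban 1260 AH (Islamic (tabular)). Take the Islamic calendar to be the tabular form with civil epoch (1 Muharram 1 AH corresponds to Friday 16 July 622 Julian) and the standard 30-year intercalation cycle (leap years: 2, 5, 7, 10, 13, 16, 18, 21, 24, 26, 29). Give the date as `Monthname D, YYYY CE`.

Julian Day Number of the source date = 2394815.
Converting JDN 2394815 to the Gregorian calendar gives 5 September 1844 CE.

September 5, 1844 CE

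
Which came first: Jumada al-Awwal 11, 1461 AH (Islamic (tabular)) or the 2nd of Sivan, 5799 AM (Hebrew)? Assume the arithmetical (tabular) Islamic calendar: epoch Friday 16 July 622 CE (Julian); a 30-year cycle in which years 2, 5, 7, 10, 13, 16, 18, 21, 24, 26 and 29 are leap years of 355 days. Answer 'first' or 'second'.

Converting both to JDN: 2465943 vs 2465934; the smaller is the second.

second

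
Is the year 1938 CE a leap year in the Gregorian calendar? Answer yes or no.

1938 is not divisible by 4, so it is a common year.

no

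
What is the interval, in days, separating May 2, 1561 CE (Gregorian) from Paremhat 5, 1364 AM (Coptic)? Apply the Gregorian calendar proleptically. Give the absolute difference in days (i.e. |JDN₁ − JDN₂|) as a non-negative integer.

31725

First date → JDN 2291325; second date → JDN 2323050.
The interval is |2291325 − 2323050| = 31725 days.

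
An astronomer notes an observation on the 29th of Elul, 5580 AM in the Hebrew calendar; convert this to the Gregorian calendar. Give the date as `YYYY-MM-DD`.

1820-09-08

Both dates share Julian Day Number 2386052; in the Gregorian calendar that is 8 September 1820 CE.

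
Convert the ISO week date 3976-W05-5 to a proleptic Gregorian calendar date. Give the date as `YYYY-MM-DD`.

ISO week 1 of 3976 is the week containing the first Thursday of 3976.
Week 5, day 5 (Friday) lands on 3976-01-30.

3976-01-30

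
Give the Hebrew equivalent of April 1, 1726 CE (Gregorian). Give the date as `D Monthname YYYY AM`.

29 Adar II 5486 AM

Both dates share Julian Day Number 2351559; in the Hebrew calendar that is 29 Adar II 5486 AM.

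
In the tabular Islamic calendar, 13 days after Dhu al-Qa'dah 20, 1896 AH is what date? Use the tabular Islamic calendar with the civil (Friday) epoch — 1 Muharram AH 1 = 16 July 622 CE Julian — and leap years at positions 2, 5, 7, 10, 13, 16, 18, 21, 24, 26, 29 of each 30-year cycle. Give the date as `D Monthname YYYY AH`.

Counting 13 days forward from JDN 2620279 reaches JDN 2620292, which is 3 Dhu al-Hijjah 1896 AH.

3 Dhu al-Hijjah 1896 AH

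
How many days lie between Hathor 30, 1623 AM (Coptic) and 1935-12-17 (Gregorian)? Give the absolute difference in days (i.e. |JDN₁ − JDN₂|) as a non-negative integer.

10600

First date → JDN 2417554; second date → JDN 2428154.
The interval is |2417554 − 2428154| = 10600 days.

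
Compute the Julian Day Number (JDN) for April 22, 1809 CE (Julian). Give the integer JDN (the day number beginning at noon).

Equivalently 4 May 1809 (Gregorian).
JDN 2400001 is 17 November 1858 CE (Gregorian), MJD 0; the target day is −18094 days from there, so JDN = 2381907.

2381907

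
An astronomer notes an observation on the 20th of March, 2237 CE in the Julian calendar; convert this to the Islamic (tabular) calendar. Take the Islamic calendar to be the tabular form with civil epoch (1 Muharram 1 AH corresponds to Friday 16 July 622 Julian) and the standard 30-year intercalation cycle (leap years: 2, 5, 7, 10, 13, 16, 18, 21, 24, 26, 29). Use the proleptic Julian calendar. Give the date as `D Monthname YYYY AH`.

7 Rabi' al-Thani 1665 AH

Both dates share Julian Day Number 2538201; in the tabular Islamic calendar that is 7 Rabi' al-Thani 1665 AH.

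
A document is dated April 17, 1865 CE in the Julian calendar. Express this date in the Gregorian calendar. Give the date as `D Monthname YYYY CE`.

At this point the Julian calendar is 12 days behind the Gregorian.
17 April 1865 Julian + 12 days → 29 April 1865 Gregorian.

29 April 1865 CE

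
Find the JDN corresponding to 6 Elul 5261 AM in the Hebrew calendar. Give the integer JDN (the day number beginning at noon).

Equivalently 30 August 1501 (proleptic Gregorian).
JDN 2400001 is 17 November 1858 CE (Gregorian), MJD 0; the target day is −130471 days from there, so JDN = 2269530.

2269530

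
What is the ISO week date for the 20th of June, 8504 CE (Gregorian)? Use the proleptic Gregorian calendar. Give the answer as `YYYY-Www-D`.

The weekday is Friday (ISO weekday 5).
That Friday belongs to ISO week 25 of ISO year 8504.

8504-W25-5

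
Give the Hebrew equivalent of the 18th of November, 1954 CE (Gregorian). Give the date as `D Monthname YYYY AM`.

Julian Day Number of the source date = 2435065.
Converting JDN 2435065 to the Hebrew calendar gives 22 Cheshvan 5715 AM.

22 Cheshvan 5715 AM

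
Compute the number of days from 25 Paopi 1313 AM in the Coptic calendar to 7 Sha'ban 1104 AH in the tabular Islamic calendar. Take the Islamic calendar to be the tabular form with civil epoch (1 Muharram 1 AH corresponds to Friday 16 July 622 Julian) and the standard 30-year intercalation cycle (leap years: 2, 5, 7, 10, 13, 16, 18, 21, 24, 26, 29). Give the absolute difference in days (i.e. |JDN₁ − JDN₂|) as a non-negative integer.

35227

JDN of the first date = 2304292.
JDN of the second date = 2339519.
|2339519 − 2304292| = 35227.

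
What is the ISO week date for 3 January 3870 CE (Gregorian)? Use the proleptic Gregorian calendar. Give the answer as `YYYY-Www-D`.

The weekday is Monday (ISO weekday 1).
That Monday belongs to ISO week 1 of ISO year 3870.

3870-W01-1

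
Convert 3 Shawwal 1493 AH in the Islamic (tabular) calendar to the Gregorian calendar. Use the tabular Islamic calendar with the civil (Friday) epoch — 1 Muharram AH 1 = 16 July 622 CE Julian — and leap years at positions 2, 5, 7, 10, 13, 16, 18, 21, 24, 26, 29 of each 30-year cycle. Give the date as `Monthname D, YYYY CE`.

November 7, 2070 CE

Julian Day Number of the source date = 2477423.
Converting JDN 2477423 to the Gregorian calendar gives 7 November 2070 CE.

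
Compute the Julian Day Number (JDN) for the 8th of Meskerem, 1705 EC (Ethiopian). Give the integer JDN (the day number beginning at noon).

2346614

Equivalently 16 September 1712 (Gregorian).
JDN 2451545 is 1 January 2000 CE (Gregorian); the target day is −104931 days from there, so JDN = 2346614.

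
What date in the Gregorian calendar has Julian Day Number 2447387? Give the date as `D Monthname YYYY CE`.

Counting from JDN 2299161 = 15 Oct 1582 gives an offset of 148226 days.

13 August 1988 CE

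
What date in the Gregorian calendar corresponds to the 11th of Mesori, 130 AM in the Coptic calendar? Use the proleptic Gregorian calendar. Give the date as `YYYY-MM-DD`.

0414-08-05

Julian Day Number of the source date = 1872487.
Converting JDN 1872487 to the Gregorian calendar gives 5 August 414 CE.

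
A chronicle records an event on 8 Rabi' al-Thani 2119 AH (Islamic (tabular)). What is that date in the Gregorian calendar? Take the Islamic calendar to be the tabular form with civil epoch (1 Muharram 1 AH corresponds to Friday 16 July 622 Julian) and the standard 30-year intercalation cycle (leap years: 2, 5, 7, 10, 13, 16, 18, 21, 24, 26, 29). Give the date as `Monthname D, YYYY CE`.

Both dates share Julian Day Number 2699085; in the Gregorian calendar that is 28 September 2677 CE.

September 28, 2677 CE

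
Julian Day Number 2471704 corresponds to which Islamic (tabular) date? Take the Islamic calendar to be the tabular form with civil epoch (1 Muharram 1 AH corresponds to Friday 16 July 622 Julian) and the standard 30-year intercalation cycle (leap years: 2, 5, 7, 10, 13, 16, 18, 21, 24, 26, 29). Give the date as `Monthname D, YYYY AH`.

Sha'ban 13, 1477 AH

The Gregorian equivalent of JDN 2471704 is 12 March 2055.
In the tabular Islamic calendar that day is Sha'ban 13, 1477 AH.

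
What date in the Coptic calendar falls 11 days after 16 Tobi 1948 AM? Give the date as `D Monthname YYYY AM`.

27 Tobi 1948 AM

Counting 11 days forward from JDN 2536307 reaches JDN 2536318, which is 27 Tobi 1948 AM.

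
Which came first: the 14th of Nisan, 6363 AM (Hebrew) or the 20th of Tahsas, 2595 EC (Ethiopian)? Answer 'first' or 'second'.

second

Converting both to JDN: 2671893 vs 2671788; the smaller is the second.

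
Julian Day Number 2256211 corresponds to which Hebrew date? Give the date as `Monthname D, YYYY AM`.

The proleptic Gregorian equivalent of JDN 2256211 is 12 March 1465.
In the Hebrew calendar that day is Adar II 5, 5225 AM.

Adar II 5, 5225 AM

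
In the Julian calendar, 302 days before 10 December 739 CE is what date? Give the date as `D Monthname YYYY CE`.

JDN of 10 December 739 CE = 1991321.
1991321 − 302 = 1991019.
JDN 1991019 in the Julian calendar is 11 February 739 CE.

11 February 739 CE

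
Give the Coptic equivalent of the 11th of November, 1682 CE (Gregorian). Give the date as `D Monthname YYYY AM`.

Julian Day Number of the source date = 2335713.
Converting JDN 2335713 to the Coptic calendar gives 5 Hathor 1399 AM.

5 Hathor 1399 AM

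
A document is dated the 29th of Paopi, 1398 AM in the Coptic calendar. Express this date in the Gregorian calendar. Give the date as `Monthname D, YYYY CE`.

Both dates share Julian Day Number 2335342; in the Gregorian calendar that is 5 November 1681 CE.

November 5, 1681 CE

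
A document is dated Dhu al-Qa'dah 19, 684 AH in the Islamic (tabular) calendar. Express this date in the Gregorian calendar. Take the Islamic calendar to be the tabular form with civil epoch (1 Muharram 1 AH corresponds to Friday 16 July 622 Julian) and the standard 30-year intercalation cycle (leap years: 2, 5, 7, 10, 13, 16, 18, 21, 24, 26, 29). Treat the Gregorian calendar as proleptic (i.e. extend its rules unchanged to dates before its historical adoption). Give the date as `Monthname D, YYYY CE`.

Julian Day Number of the source date = 2190785.
Converting JDN 2190785 to the Gregorian calendar gives 23 January 1286 CE.

January 23, 1286 CE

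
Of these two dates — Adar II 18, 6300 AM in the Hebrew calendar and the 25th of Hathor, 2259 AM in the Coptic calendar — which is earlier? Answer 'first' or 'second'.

first

First date → JDN 2648863; second date → JDN 2649848.
JDN 2648863 < JDN 2649848, so the first date is earlier.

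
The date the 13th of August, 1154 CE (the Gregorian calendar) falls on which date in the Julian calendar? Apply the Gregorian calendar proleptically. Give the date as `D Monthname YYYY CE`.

For dates in this range the Gregorian date is 7 days ahead of the Julian.
13 August 1154 Gregorian − 7 days → 6 August 1154 Julian.

6 August 1154 CE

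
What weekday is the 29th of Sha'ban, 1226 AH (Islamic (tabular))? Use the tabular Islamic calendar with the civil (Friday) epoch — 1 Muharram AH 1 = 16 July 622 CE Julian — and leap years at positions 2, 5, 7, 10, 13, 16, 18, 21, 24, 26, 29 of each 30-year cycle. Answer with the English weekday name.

This is JDN 2382774 (18 September 1811 Gregorian).
Since JDN mod 7 = 2 (0 = Monday), the day is Wednesday.

Wednesday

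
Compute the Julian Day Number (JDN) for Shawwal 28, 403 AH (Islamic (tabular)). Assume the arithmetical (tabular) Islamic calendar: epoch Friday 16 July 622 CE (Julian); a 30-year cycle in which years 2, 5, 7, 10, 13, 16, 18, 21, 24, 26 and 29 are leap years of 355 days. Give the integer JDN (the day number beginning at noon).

2091188

Equivalently 18 May 1013 (proleptic Gregorian).
JDN 2400001 is 17 November 1858 CE (Gregorian), MJD 0; the target day is −308813 days from there, so JDN = 2091188.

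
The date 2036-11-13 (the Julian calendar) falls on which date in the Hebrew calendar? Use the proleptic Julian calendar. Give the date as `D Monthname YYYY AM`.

The source date corresponds to 26 November 2036 in the Gregorian calendar (JDN 2465024).
That day falls on 7 Kislev 5797 AM in the Hebrew calendar.

7 Kislev 5797 AM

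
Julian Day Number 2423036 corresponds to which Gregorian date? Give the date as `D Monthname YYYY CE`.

12 December 1921 CE

Counting from JDN 2299161 = 15 Oct 1582 gives an offset of 123875 days.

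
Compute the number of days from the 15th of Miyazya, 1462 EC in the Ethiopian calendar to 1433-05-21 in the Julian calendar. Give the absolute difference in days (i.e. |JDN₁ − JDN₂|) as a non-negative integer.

First date → JDN 2258075; second date → JDN 2244602.
The interval is |2258075 − 2244602| = 13473 days.

13473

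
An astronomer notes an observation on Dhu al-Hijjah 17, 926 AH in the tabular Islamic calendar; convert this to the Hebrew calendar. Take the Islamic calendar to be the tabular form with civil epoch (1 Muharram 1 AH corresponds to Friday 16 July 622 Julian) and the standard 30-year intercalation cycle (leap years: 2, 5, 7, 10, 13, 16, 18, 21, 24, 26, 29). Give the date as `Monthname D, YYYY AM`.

Both dates share Julian Day Number 2276570; in the Hebrew calendar that is 18 Kislev 5281 AM.

Kislev 18, 5281 AM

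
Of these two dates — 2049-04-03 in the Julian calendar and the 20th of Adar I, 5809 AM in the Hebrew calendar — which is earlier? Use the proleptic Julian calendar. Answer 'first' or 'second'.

The two dates have Julian Day Numbers 2469548 and 2469495 respectively.
Since 2469495 < 2469548, the second date comes first.

second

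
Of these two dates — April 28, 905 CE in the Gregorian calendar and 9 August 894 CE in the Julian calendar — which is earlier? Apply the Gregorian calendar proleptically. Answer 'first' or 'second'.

second

The two dates have Julian Day Numbers 2051722 and 2047812 respectively.
Since 2047812 < 2051722, the second date comes first.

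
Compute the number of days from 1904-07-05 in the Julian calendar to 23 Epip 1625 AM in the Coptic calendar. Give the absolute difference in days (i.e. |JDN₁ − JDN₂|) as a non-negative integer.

JDN of the first date = 2416680.
JDN of the second date = 2418518.
|2418518 − 2416680| = 1838.

1838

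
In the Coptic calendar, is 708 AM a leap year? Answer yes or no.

708 mod 4 = 0; in the Coptic calendar a year is leap when year mod 4 = 3, so it is a common year.

no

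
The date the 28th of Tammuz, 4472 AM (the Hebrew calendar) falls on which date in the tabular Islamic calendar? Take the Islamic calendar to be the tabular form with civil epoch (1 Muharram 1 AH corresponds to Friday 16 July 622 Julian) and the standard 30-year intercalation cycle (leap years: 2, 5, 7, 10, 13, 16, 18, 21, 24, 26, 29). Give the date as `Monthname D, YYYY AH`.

Both dates share Julian Day Number 1981304; in the tabular Islamic calendar that is 27 Ramadan 93 AH.

Ramadan 27, 93 AH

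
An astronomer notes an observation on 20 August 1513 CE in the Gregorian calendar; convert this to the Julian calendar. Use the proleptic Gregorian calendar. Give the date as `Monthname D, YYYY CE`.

August 10, 1513 CE

At this point the Julian calendar is 10 days behind the Gregorian.
20 August 1513 Gregorian − 10 days → 10 August 1513 Julian.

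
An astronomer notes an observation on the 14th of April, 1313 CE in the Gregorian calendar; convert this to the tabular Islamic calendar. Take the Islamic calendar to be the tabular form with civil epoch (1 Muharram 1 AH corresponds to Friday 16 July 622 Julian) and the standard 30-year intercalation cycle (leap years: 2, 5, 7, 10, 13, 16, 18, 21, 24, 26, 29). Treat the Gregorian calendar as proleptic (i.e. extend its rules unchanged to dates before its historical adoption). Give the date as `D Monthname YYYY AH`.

8 Dhu al-Hijjah 712 AH

Both dates share Julian Day Number 2200727; in the tabular Islamic calendar that is 8 Dhu al-Hijjah 712 AH.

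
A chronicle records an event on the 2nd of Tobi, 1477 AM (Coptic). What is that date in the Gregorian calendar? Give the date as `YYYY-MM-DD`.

Julian Day Number of the source date = 2364260.
Converting JDN 2364260 to the Gregorian calendar gives 8 January 1761 CE.

1761-01-08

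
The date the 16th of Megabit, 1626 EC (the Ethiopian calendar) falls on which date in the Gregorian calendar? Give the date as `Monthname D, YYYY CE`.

Both dates share Julian Day Number 2317947; in the Gregorian calendar that is 22 March 1634 CE.

March 22, 1634 CE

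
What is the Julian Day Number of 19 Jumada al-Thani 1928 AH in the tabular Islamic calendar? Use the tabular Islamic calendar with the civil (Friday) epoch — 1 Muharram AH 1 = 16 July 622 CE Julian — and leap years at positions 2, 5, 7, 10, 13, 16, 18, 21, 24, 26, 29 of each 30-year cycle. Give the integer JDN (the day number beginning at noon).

In the Gregorian calendar the same day is 14 August 2492.
JDN 2400001 is 17 November 1858 CE (Gregorian), MJD 0; the target day is +231470 days from there, so JDN = 2631471.

2631471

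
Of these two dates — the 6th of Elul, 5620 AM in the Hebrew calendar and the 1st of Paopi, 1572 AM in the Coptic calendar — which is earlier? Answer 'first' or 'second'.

second

Converting both to JDN: 2400647 vs 2398868; the smaller is the second.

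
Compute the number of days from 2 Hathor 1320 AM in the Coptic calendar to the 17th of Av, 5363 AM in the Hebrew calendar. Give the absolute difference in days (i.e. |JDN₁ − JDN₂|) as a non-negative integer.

107

JDN of the first date = 2306856.
JDN of the second date = 2306749.
|2306749 − 2306856| = 107.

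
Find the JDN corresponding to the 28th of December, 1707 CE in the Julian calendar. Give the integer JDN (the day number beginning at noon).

In the Gregorian calendar the same day is 8 January 1708.
JDN 2299161 is 15 October 1582 CE (Gregorian); the target day is +45740 days from there, so JDN = 2344901.

2344901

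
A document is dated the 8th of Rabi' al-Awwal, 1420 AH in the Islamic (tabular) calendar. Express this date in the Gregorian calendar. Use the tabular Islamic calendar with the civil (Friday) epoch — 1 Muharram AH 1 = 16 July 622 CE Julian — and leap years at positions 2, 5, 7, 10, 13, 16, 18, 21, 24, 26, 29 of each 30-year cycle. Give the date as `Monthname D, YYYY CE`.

Both dates share Julian Day Number 2451352; in the Gregorian calendar that is 22 June 1999 CE.

June 22, 1999 CE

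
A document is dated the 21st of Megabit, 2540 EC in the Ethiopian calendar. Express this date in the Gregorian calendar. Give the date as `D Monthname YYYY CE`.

3 April 2548 CE

Julian Day Number of the source date = 2651791.
Converting JDN 2651791 to the Gregorian calendar gives 3 April 2548 CE.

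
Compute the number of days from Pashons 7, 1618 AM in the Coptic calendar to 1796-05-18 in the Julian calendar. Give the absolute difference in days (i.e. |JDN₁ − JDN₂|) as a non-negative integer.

38700

First date → JDN 2415885; second date → JDN 2377185.
The interval is |2415885 − 2377185| = 38700 days.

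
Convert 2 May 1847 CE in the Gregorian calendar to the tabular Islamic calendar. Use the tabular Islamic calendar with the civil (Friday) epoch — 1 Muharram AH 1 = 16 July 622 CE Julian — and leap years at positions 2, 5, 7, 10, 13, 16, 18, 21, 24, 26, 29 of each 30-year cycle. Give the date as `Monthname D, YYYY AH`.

Jumada al-Awwal 16, 1263 AH

Both dates share Julian Day Number 2395784; in the tabular Islamic calendar that is 16 Jumada al-Awwal 1263 AH.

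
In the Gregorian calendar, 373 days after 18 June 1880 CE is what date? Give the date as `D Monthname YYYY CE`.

26 June 1881 CE

The starting date is JDN 2407885; 2407885 + 373 = 2408258.
JDN 2408258 corresponds to 26 June 1881 CE.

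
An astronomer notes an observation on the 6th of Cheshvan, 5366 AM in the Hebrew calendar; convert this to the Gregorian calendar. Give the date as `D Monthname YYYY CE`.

Julian Day Number of the source date = 2307565.
Converting JDN 2307565 to the Gregorian calendar gives 18 October 1605 CE.

18 October 1605 CE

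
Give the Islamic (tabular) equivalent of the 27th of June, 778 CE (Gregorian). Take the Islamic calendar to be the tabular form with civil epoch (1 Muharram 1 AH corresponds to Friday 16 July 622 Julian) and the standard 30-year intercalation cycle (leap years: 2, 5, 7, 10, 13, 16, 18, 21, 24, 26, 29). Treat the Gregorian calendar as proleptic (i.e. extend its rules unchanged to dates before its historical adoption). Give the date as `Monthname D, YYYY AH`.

Ramadan 22, 161 AH

Both dates share Julian Day Number 2005396; in the tabular Islamic calendar that is 22 Ramadan 161 AH.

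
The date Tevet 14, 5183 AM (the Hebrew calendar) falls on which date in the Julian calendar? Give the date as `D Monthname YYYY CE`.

28 December 1422 CE

Julian Day Number of the source date = 2240805.
Converting JDN 2240805 to the Julian calendar gives 28 December 1422 CE.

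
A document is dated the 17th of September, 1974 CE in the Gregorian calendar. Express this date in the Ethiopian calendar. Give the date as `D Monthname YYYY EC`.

Julian Day Number of the source date = 2442308.
Converting JDN 2442308 to the Ethiopian calendar gives 7 Meskerem 1967 EC.

7 Meskerem 1967 EC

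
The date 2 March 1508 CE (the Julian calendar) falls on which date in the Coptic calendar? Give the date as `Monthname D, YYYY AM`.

Paremhat 6, 1224 AM

The source date corresponds to 12 March 1508 in the proleptic Gregorian calendar (JDN 2271916).
That day falls on 6 Paremhat 1224 AM in the Coptic calendar.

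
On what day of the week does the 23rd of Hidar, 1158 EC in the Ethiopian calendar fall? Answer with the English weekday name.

Friday

In the proleptic Gregorian calendar this is 26 November 1165 (JDN 2146897).
Since JDN mod 7 = 4 (0 = Monday), the day is Friday.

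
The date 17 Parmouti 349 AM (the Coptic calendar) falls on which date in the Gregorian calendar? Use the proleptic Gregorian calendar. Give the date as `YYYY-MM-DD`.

0633-04-15

Both dates share Julian Day Number 1952363; in the Gregorian calendar that is 15 April 633 CE.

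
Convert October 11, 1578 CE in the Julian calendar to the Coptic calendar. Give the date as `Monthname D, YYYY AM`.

Paopi 14, 1295 AM

Both dates share Julian Day Number 2297706; in the Coptic calendar that is 14 Paopi 1295 AM.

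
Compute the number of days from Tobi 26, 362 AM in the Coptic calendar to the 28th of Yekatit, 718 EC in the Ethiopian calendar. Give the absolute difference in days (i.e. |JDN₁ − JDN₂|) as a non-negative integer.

29252

First date → JDN 1957030; second date → JDN 1986282.
The interval is |1957030 − 1986282| = 29252 days.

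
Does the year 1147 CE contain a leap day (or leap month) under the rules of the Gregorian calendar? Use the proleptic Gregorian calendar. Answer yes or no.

no

1147 is not divisible by 4, so it is a common year.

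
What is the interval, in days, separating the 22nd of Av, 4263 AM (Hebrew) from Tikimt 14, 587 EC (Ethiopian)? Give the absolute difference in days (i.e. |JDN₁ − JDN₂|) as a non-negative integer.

JDN of the first date = 1904991.
JDN of the second date = 1938300.
|1938300 − 1904991| = 33309.

33309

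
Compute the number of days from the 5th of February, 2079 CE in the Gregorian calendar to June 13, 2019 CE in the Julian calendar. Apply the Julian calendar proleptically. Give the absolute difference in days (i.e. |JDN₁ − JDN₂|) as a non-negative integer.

JDN of the first date = 2480435.
JDN of the second date = 2458661.
|2458661 − 2480435| = 21774.

21774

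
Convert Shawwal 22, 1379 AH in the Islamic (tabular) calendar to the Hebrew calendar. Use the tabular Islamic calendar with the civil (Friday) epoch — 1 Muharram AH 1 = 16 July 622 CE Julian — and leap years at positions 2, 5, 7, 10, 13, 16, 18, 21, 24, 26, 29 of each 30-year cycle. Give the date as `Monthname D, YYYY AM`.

Julian Day Number of the source date = 2437044.
Converting JDN 2437044 to the Hebrew calendar gives 22 Nisan 5720 AM.

Nisan 22, 5720 AM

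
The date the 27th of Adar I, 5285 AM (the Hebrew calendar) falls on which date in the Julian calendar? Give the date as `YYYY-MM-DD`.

1525-02-20

Both dates share Julian Day Number 2278115; in the Julian calendar that is 20 February 1525 CE.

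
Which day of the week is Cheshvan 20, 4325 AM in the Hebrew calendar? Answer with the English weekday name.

Monday

Equivalently 12 November 564 Gregorian, JDN 1927373.
Since JDN mod 7 = 0 (0 = Monday), the day is Monday.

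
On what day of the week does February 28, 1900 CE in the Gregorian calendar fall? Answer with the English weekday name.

Wednesday

Since JDN mod 7 = 2 (0 = Monday), the day is Wednesday.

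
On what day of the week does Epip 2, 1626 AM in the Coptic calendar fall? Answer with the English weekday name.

Equivalently 9 July 1910 Gregorian, JDN 2418862.
Since JDN mod 7 = 5 (0 = Monday), the day is Saturday.

Saturday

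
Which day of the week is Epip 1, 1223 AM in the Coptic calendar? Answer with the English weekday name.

In the proleptic Gregorian calendar this is 5 July 1507 (JDN 2271665).
2271665 ≡ 4 (mod 7); counting from Monday = 0 gives Friday.

Friday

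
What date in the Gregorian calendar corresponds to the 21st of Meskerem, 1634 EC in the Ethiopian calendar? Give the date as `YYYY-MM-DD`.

Both dates share Julian Day Number 2320694; in the Gregorian calendar that is 28 September 1641 CE.

1641-09-28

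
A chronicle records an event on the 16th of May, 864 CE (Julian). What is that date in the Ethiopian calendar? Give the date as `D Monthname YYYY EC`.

Julian Day Number of the source date = 2036770.
Converting JDN 2036770 to the Ethiopian calendar gives 21 Ginbot 856 EC.

21 Ginbot 856 EC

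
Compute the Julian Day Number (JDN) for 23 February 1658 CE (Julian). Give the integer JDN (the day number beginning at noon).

2326696

Equivalently 5 March 1658 (Gregorian).
JDN 2451545 is 1 January 2000 CE (Gregorian); the target day is −124849 days from there, so JDN = 2326696.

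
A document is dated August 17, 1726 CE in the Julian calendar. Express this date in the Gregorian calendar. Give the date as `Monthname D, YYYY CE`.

The Julian–Gregorian offset here is 11 days (Julian trailing).
17 August 1726 Julian + 11 days → 28 August 1726 Gregorian.

August 28, 1726 CE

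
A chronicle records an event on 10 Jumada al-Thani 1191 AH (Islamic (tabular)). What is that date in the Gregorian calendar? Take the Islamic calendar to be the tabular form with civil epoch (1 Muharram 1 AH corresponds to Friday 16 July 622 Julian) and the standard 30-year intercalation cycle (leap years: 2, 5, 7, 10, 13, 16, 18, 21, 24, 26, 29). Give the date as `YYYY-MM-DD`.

1777-07-16

Julian Day Number of the source date = 2370293.
Converting JDN 2370293 to the Gregorian calendar gives 16 July 1777 CE.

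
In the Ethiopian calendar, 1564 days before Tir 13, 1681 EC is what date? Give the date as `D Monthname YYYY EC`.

The starting date is JDN 2337973; 2337973 − 1564 = 2336409.
JDN 2336409 corresponds to 30 Meskerem 1677 EC.

30 Meskerem 1677 EC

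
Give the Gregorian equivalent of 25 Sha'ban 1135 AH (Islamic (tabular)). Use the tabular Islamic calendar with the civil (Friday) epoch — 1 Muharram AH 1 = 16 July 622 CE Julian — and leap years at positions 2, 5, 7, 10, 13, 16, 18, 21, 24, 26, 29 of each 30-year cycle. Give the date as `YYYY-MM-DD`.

Both dates share Julian Day Number 2350523; in the Gregorian calendar that is 31 May 1723 CE.

1723-05-31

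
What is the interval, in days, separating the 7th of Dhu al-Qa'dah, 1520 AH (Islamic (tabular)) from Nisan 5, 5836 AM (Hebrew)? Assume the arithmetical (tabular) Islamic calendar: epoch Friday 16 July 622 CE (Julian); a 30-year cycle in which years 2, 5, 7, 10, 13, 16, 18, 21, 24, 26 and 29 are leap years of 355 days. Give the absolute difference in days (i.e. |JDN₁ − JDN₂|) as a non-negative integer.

First date → JDN 2487024; second date → JDN 2479402.
The interval is |2487024 − 2479402| = 7622 days.

7622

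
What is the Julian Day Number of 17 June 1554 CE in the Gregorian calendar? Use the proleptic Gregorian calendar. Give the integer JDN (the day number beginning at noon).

JDN 2299161 is 15 October 1582 CE (Gregorian); the target day is −10347 days from there, so JDN = 2288814.

2288814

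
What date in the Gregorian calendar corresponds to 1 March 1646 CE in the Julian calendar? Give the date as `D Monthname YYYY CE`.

11 March 1646 CE

For dates in this range the Gregorian date is 10 days ahead of the Julian.
1 March 1646 Julian + 10 days → 11 March 1646 Gregorian.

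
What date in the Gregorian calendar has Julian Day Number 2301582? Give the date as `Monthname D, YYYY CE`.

June 1, 1589 CE

JDN 2451545 is 1 Jan 2000; 2301582 is −149963 days from there.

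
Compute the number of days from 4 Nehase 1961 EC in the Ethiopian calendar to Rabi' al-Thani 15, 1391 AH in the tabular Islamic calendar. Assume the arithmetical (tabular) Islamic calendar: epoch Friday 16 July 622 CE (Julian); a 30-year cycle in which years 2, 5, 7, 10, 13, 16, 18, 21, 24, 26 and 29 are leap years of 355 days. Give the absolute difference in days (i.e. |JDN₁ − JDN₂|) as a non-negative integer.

669

First date → JDN 2440444; second date → JDN 2441113.
The interval is |2440444 − 2441113| = 669 days.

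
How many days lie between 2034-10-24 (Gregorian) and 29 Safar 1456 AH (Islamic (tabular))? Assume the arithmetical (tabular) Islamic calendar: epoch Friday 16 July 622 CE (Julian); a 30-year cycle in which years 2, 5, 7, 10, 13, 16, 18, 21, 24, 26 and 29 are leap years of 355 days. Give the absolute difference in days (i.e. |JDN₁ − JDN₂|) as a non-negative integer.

159

JDN of the first date = 2464260.
JDN of the second date = 2464101.
|2464101 − 2464260| = 159.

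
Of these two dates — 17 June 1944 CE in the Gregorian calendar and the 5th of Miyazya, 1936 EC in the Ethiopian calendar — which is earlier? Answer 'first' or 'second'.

second

First date → JDN 2431259; second date → JDN 2431194.
JDN 2431194 < JDN 2431259, so the second date is earlier.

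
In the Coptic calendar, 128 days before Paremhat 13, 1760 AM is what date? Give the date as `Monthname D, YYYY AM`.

Hathor 5, 1760 AM

Counting 128 days back from JDN 2467697 reaches JDN 2467569, which is Hathor 5, 1760 AM.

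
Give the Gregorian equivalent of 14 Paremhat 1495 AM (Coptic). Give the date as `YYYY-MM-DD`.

Julian Day Number of the source date = 2370906.
Converting JDN 2370906 to the Gregorian calendar gives 21 March 1779 CE.

1779-03-21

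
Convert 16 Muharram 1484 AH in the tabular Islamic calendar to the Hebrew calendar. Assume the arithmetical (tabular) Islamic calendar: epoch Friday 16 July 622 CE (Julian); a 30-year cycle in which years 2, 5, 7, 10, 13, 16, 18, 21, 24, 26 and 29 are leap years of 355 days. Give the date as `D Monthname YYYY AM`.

17 Sivan 5821 AM

Both dates share Julian Day Number 2473981; in the Hebrew calendar that is 17 Sivan 5821 AM.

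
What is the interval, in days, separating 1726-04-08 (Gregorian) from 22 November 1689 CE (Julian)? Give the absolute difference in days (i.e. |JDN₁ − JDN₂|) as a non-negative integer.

JDN of the first date = 2351566.
JDN of the second date = 2338291.
|2338291 − 2351566| = 13275.

13275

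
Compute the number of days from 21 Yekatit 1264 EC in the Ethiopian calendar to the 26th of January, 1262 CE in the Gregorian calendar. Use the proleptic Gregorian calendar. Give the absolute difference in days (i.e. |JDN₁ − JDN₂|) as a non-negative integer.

First date → JDN 2185702; second date → JDN 2182022.
The interval is |2185702 − 2182022| = 3680 days.

3680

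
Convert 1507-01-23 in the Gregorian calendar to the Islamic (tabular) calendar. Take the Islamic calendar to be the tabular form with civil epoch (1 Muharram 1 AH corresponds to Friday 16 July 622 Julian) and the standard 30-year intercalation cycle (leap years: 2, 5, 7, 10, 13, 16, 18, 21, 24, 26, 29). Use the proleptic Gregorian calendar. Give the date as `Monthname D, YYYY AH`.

Julian Day Number of the source date = 2271502.
Converting JDN 2271502 to the tabular Islamic calendar gives 28 Sha'ban 912 AH.

Sha'ban 28, 912 AH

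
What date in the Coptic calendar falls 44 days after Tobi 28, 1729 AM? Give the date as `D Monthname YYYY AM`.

12 Paremhat 1729 AM

Counting 44 days forward from JDN 2456329 reaches JDN 2456373, which is 12 Paremhat 1729 AM.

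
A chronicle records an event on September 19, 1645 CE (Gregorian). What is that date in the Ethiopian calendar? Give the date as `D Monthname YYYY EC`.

Julian Day Number of the source date = 2322146.
Converting JDN 2322146 to the Ethiopian calendar gives 12 Meskerem 1638 EC.

12 Meskerem 1638 EC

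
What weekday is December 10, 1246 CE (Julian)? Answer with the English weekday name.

In the proleptic Gregorian calendar this is 17 December 1246 (JDN 2176503).
Since JDN mod 7 = 0 (0 = Monday), the day is Monday.

Monday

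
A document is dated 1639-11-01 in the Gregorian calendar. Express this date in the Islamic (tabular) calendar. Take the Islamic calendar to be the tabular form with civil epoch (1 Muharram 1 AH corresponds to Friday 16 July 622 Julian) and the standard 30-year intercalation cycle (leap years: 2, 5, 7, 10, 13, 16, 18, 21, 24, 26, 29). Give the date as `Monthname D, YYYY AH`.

Julian Day Number of the source date = 2319997.
Converting JDN 2319997 to the tabular Islamic calendar gives 5 Rajab 1049 AH.

Rajab 5, 1049 AH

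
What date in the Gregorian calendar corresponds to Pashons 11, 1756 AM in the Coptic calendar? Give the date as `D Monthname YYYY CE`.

Julian Day Number of the source date = 2466294.
Converting JDN 2466294 to the Gregorian calendar gives 19 May 2040 CE.

19 May 2040 CE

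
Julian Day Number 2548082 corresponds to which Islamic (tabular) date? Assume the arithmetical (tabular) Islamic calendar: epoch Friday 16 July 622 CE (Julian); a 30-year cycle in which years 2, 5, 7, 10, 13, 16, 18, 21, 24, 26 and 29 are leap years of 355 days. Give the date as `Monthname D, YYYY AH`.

Safar 25, 1693 AH

The Gregorian equivalent of JDN 2548082 is 23 April 2264.
In the tabular Islamic calendar that day is Safar 25, 1693 AH.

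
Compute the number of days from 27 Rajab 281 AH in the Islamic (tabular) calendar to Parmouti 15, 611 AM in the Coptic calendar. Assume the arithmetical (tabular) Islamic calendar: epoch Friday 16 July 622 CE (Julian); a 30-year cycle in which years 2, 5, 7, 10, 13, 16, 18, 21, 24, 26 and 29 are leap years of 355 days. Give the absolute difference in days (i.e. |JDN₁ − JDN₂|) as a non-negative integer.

190

First date → JDN 2047866; second date → JDN 2048056.
The interval is |2047866 − 2048056| = 190 days.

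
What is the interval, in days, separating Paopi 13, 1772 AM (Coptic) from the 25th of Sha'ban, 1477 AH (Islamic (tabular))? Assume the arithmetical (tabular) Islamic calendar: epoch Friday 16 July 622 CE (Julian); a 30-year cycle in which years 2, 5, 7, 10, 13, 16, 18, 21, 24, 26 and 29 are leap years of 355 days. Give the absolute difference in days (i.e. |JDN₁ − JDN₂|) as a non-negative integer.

JDN of the first date = 2471930.
JDN of the second date = 2471716.
|2471716 − 2471930| = 214.

214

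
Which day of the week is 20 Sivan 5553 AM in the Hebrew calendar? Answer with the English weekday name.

Friday

This is JDN 2376091 (31 May 1793 Gregorian).
Since JDN mod 7 = 4 (0 = Monday), the day is Friday.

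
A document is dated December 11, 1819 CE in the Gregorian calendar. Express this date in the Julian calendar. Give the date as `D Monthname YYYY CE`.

At this point the Julian calendar is 12 days behind the Gregorian.
11 December 1819 Gregorian − 12 days → 29 November 1819 Julian.

29 November 1819 CE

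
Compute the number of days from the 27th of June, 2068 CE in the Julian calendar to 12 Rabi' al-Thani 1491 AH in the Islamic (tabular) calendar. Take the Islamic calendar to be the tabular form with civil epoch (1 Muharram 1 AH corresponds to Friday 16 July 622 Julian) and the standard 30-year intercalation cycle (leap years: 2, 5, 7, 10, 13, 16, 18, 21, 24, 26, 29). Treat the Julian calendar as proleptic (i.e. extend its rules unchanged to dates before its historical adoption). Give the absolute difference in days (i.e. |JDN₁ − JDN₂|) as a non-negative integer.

First date → JDN 2476573; second date → JDN 2476546.
The interval is |2476573 − 2476546| = 27 days.

27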